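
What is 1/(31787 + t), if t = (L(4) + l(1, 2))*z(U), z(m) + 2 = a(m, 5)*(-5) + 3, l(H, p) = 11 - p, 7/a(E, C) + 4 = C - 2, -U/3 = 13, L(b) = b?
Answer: 1/32255 ≈ 3.1003e-5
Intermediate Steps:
U = -39 (U = -3*13 = -39)
a(E, C) = 7/(-6 + C) (a(E, C) = 7/(-4 + (C - 2)) = 7/(-4 + (-2 + C)) = 7/(-6 + C))
z(m) = 36 (z(m) = -2 + ((7/(-6 + 5))*(-5) + 3) = -2 + ((7/(-1))*(-5) + 3) = -2 + ((7*(-1))*(-5) + 3) = -2 + (-7*(-5) + 3) = -2 + (35 + 3) = -2 + 38 = 36)
t = 468 (t = (4 + (11 - 1*2))*36 = (4 + (11 - 2))*36 = (4 + 9)*36 = 13*36 = 468)
1/(31787 + t) = 1/(31787 + 468) = 1/32255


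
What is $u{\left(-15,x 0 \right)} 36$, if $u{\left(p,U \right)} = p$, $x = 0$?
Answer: $-540$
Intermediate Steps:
$u{\left(-15,x 0 \right)} 36 = \left(-15\right) 36 = -540$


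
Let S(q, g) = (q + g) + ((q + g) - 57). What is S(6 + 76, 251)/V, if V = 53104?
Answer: 609/53104 ≈ 0.011468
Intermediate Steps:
S(q, g) = -57 + 2*g + 2*q (S(q, g) = (g + q) + ((g + q) - 57) = (g + q) + (-57 + g + q) = -57 + 2*g + 2*q)
S(6 + 76, 251)/V = (-57 + 2*251 + 2*(6 + 76))/53104 = (-57 + 502 + 2*82)*(1/53104) = (-57 + 502 + 164)*(1/53104) = 609*(1/53104) = 609/53104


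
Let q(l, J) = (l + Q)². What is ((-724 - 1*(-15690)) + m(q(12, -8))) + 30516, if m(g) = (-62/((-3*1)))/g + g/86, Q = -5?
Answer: 574995979/12642 ≈ 45483.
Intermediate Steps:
q(l, J) = (-5 + l)² (q(l, J) = (l - 5)² = (-5 + l)²)
m(g) = g/86 + 62/(3*g) (m(g) = (-62/(-3))/g + g*(1/86) = (-62*(-⅓))/g + g/86 = 62/(3*g) + g/86 = g/86 + 62/(3*g))
((-724 - 1*(-15690)) + m(q(12, -8))) + 30516 = ((-724 - 1*(-15690)) + ((-5 + 12)²/86 + 62/(3*((-5 + 12)²)))) + 30516 = ((-724 + 15690) + ((1/86)*7² + 62/(3*(7²)))) + 30516 = (14966 + ((1/86)*49 + (62/3)/49)) + 30516 = (14966 + (49/86 + (62/3)*(1/49))) + 30516 = (14966 + (49/86 + 62/147)) + 30516 = (14966 + 12535/12642) + 30516 = 189212707/12642 + 30516 = 574995979/12642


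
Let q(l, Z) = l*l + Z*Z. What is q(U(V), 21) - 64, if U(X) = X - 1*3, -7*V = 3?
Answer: 19049/49 ≈ 388.75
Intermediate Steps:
V = -3/7 (V = -⅐*3 = -3/7 ≈ -0.42857)
U(X) = -3 + X (U(X) = X - 3 = -3 + X)
q(l, Z) = Z² + l² (q(l, Z) = l² + Z² = Z² + l²)
q(U(V), 21) - 64 = (21² + (-3 - 3/7)²) - 64 = (441 + (-24/7)²) - 64 = (441 + 576/49) - 64 = 22185/49 - 64 = 19049/49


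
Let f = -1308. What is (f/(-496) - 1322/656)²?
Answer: 39980329/103388224 ≈ 0.38670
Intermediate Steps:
(f/(-496) - 1322/656)² = (-1308/(-496) - 1322/656)² = (-1308*(-1/496) - 1322*1/656)² = (327/124 - 661/328)² = (6323/10168)² = 39980329/103388224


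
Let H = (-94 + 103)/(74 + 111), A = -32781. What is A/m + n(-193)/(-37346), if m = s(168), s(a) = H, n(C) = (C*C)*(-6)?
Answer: -37747040894/56019 ≈ -6.7383e+5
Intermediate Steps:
n(C) = -6*C**2 (n(C) = C**2*(-6) = -6*C**2)
H = 9/185 ≈ 0.048649
s(a) = 9/185
m = 9/185 ≈ 0.048649
A/m + n(-193)/(-37346) = -32781/9/185 - 6*(-193)**2/(-37346) = -32781*185/9 - 6*37249*(-1/37346) = -2021495/3 - 223494*(-1/37346) = -2021495/3 + 111747/18673 = -37747040894/56019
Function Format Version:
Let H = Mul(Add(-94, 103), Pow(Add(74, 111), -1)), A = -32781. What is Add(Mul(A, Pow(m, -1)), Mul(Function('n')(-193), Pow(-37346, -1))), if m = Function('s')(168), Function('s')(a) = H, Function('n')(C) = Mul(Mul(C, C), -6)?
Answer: Rational(-37747040894, 56019) ≈ -6.7383e+5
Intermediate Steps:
Function('n')(C) = Mul(-6, Pow(C, 2)) (Function('n')(C) = Mul(Pow(C, 2), -6) = Mul(-6, Pow(C, 2)))
H = Rational(9, 185) (H = Mul(9, Pow(185, -1)) = Mul(9, Rational(1, 185)) = Rational(9, 185) ≈ 0.048649)
Function('s')(a) = Rational(9, 185)
m = Rational(9, 185) ≈ 0.048649
Add(Mul(A, Pow(m, -1)), Mul(Function('n')(-193), Pow(-37346, -1))) = Add(Mul(-32781, Pow(Rational(9, 185), -1)), Mul(Mul(-6, Pow(-193, 2)), Pow(-37346, -1))) = Add(Mul(-32781, Rational(185, 9)), Mul(Mul(-6, 37249), Rational(-1, 37346))) = Add(Rational(-2021495, 3), Mul(-223494, Rational(-1, 37346))) = Add(Rational(-2021495, 3), Rational(111747, 18673)) = Rational(-37747040894, 56019)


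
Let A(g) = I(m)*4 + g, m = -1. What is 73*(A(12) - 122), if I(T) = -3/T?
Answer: -7154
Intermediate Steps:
A(g) = 12 + g (A(g) = -3/(-1)*4 + g = -3*(-1)*4 + g = 3*4 + g = 12 + g)
73*(A(12) - 122) = 73*((12 + 12) - 122) = 73*(24 - 122) = 73*(-98) = -7154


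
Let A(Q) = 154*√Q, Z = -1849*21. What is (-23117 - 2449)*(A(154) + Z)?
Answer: 992702214 - 3937164*√154 ≈ 9.4384e+8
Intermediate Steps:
Z = -38829
(-23117 - 2449)*(A(154) + Z) = (-23117 - 2449)*(154*√154 - 38829) = -25566*(-38829 + 154*√154) = 992702214 - 3937164*√154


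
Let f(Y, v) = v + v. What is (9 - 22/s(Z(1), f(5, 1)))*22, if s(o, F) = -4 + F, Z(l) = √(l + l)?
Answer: 440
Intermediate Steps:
f(Y, v) = 2*v
Z(l) = √2*√l (Z(l) = √(2*l) = √2*√l)
(9 - 22/s(Z(1), f(5, 1)))*22 = (9 - 22/(-4 + 2*1))*22 = (9 - 22/(-4 + 2))*22 = (9 - 22/(-2))*22 = (9 - 22*(-½))*22 = (9 + 11)*22 = 20*22 = 440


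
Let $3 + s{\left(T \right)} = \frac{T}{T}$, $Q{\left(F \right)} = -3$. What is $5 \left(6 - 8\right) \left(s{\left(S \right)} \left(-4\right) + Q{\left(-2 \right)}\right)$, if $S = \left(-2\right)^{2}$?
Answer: $-50$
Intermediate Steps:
$S = 4$
$s{\left(T \right)} = -2$ ($s{\left(T \right)} = -3 + \frac{T}{T} = -3 + 1 = -2$)
$5 \left(6 - 8\right) \left(s{\left(S \right)} \left(-4\right) + Q{\left(-2 \right)}\right) = 5 \left(6 - 8\right) \left(\left(-2\right) \left(-4\right) - 3\right) = 5 \left(6 - 8\right) \left(8 - 3\right) = 5 \left(6 - 8\right) 5 = 5 \left(-2\right) 5 = \left(-10\right) 5 = -50$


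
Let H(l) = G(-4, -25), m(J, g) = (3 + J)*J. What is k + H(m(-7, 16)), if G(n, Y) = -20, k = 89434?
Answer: 89414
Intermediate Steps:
m(J, g) = J*(3 + J)
H(l) = -20
k + H(m(-7, 16)) = 89434 - 20 = 89414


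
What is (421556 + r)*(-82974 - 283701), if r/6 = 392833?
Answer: -1018826287950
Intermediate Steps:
r = 2356998 (r = 6*392833 = 2356998)
(421556 + r)*(-82974 - 283701) = (421556 + 2356998)*(-82974 - 283701) = 2778554*(-366675) = -1018826287950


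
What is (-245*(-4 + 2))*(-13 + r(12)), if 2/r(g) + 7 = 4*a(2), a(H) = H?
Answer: -5390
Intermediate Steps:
r(g) = 2 (r(g) = 2/(-7 + 4*2) = 2/(-7 + 8) = 2/1 = 2*1 = 2)
(-245*(-4 + 2))*(-13 + r(12)) = (-245*(-4 + 2))*(-13 + 2) = -245*(-2)*(-11) = -49*(-10)*(-11) = 490*(-11) = -5390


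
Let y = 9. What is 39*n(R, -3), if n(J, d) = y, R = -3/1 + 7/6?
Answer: 351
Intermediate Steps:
R = -11/6 (R = -3*1 + 7*(⅙) = -3 + 7/6 = -11/6 ≈ -1.8333)
n(J, d) = 9
39*n(R, -3) = 39*9 = 351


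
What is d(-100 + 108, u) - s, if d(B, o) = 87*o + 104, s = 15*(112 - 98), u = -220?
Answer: -19246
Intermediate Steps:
s = 210 (s = 15*14 = 210)
d(B, o) = 104 + 87*o
d(-100 + 108, u) - s = (104 + 87*(-220)) - 1*210 = (104 - 19140) - 210 = -19036 - 210 = -19246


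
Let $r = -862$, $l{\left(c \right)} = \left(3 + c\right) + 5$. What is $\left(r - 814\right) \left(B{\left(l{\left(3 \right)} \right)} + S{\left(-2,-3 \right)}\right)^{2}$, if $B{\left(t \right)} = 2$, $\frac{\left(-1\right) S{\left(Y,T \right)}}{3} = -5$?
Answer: $-484364$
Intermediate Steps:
$S{\left(Y,T \right)} = 15$ ($S{\left(Y,T \right)} = \left(-3\right) \left(-5\right) = 15$)
$l{\left(c \right)} = 8 + c$
$\left(r - 814\right) \left(B{\left(l{\left(3 \right)} \right)} + S{\left(-2,-3 \right)}\right)^{2} = \left(-862 - 814\right) \left(2 + 15\right)^{2} = - 1676 \cdot 17^{2} = \left(-1676\right) 289 = -484364$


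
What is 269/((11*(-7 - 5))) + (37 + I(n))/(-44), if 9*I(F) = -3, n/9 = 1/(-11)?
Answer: -379/132 ≈ -2.8712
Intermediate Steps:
n = -9/11 (n = 9/(-11) = 9*(-1/11) = -9/11 ≈ -0.81818)
I(F) = -⅓ (I(F) = (⅑)*(-3) = -⅓)
269/((11*(-7 - 5))) + (37 + I(n))/(-44) = 269/((11*(-7 - 5))) + (37 - ⅓)/(-44) = 269/((11*(-12))) + (110/3)*(-1/44) = 269/(-132) - ⅚ = 269*(-1/132) - ⅚ = -269/132 - ⅚ = -379/132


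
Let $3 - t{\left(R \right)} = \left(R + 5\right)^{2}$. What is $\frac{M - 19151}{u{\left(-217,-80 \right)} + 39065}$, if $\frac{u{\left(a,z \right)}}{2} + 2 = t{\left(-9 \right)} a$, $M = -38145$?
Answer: $- \frac{57296}{44703} \approx -1.2817$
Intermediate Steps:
$t{\left(R \right)} = 3 - \left(5 + R\right)^{2}$ ($t{\left(R \right)} = 3 - \left(R + 5\right)^{2} = 3 - \left(5 + R\right)^{2}$)
$u{\left(a,z \right)} = -4 - 26 a$ ($u{\left(a,z \right)} = -4 + 2 \left(3 - \left(5 - 9\right)^{2}\right) a = -4 + 2 \left(3 - \left(-4\right)^{2}\right) a = -4 + 2 \left(3 - 16\right) a = -4 + 2 \left(- 13 a\right) = -4 - 26 a$)
$\frac{M - 19151}{u{\left(-217,-80 \right)} + 39065} = \frac{-38145 - 19151}{\left(-4 - -5642\right) + 39065} = - \frac{57296}{\left(-4 + 5642\right) + 39065} = - \frac{57296}{5638 + 39065} = - \frac{57296}{44703}$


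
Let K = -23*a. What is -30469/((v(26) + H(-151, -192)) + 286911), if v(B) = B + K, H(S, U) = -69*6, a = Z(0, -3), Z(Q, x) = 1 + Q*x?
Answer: -30469/286500 ≈ -0.10635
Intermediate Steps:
a = 1 (a = 1 + 0*(-3) = 1 + 0 = 1)
H(S, U) = -414
K = -23 (K = -23*1 = -23)
v(B) = -23 + B (v(B) = B - 23 = -23 + B)
-30469/((v(26) + H(-151, -192)) + 286911) = -30469/(((-23 + 26) - 414) + 286911) = -30469/((3 - 414) + 286911) = -30469/(-411 + 286911) = -30469/286500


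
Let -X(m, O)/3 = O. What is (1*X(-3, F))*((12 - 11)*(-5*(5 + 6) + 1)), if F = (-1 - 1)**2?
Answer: 648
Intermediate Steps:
F = 4 (F = (-2)**2 = 4)
X(m, O) = -3*O
(1*X(-3, F))*((12 - 11)*(-5*(5 + 6) + 1)) = (1*(-3*4))*((12 - 11)*(-5*(5 + 6) + 1)) = (1*(-12))*(1*(-5*11 + 1)) = -12*(-55 + 1) = -12*(-54) = 648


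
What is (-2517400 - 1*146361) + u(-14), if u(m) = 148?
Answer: -2663613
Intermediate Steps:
(-2517400 - 1*146361) + u(-14) = (-2517400 - 1*146361) + 148 = (-2517400 - 146361) + 148 = -2663761 + 148 = -2663613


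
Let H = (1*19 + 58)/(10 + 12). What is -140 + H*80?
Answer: 140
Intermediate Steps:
H = 7/2 (H = (19 + 58)/22 = 77*(1/22) = 7/2 ≈ 3.5000)
-140 + H*80 = -140 + (7/2)*80 = -140 + 280 = 140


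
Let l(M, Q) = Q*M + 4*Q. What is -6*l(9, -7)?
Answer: 546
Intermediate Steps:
l(M, Q) = 4*Q + M*Q (l(M, Q) = M*Q + 4*Q = 4*Q + M*Q)
-6*l(9, -7) = -(-42)*(4 + 9) = -(-42)*13 = -6*(-91) = 546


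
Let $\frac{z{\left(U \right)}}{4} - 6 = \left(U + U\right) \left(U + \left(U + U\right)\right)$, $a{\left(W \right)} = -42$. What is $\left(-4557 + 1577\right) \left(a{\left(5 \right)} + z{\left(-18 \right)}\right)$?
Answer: $-23118840$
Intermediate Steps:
$z{\left(U \right)} = 24 + 24 U^{2}$ ($z{\left(U \right)} = 24 + 4 \left(U + U\right) \left(U + \left(U + U\right)\right) = 24 + 4 \cdot 2 U \left(U + 2 U\right) = 24 + 4 \cdot 2 U 3 U = 24 + 4 \cdot 6 U^{2} = 24 + 24 U^{2}$)
$\left(-4557 + 1577\right) \left(a{\left(5 \right)} + z{\left(-18 \right)}\right) = \left(-4557 + 1577\right) \left(-42 + \left(24 + 24 \left(-18\right)^{2}\right)\right) = - 2980 \left(-42 + \left(24 + 24 \cdot 324\right)\right) = - 2980 \left(-42 + \left(24 + 7776\right)\right) = - 2980 \left(-42 + 7800\right) = \left(-2980\right) 7758 = -23118840$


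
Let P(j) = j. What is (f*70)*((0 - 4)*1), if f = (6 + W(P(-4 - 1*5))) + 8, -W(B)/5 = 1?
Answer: -2520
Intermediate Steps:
W(B) = -5 (W(B) = -5*1 = -5)
f = 9 (f = (6 - 5) + 8 = 1 + 8 = 9)
(f*70)*((0 - 4)*1) = (9*70)*((0 - 4)*1) = 630*(-4*1) = 630*(-4) = -2520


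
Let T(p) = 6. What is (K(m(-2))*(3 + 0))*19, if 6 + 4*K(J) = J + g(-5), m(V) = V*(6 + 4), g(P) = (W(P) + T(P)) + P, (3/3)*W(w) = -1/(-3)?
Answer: -703/2 ≈ -351.50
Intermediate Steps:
W(w) = ⅓ (W(w) = -1/(-3) = -1*(-⅓) = ⅓)
g(P) = 19/3 + P (g(P) = (⅓ + 6) + P = 19/3 + P)
m(V) = 10*V (m(V) = V*10 = 10*V)
K(J) = -7/6 + J/4 (K(J) = -3/2 + (J + (19/3 - 5))/4 = -3/2 + (J + 4/3)/4 = -3/2 + (4/3 + J)/4 = -3/2 + (⅓ + J/4) = -7/6 + J/4)
(K(m(-2))*(3 + 0))*19 = ((-7/6 + (10*(-2))/4)*(3 + 0))*19 = ((-7/6 + (¼)*(-20))*3)*19 = ((-7/6 - 5)*3)*19 = -37/6*3*19 = -37/2*19 = -703/2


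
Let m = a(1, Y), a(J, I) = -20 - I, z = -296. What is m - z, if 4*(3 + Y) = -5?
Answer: 1121/4 ≈ 280.25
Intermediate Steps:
Y = -17/4 (Y = -3 + (¼)*(-5) = -3 - 5/4 = -17/4 ≈ -4.2500)
m = -63/4 (m = -20 - 1*(-17/4) = -20 + 17/4 = -63/4 ≈ -15.750)
m - z = -63/4 - 1*(-296) = -63/4 + 296 = 1121/4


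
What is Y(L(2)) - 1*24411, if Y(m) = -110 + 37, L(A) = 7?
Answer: -24484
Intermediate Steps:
Y(m) = -73
Y(L(2)) - 1*24411 = -73 - 1*24411 = -73 - 24411 = -24484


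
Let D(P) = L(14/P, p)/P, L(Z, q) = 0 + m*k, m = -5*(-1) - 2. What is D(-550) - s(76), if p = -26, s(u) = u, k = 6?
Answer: -20909/275 ≈ -76.033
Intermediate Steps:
m = 3 (m = 5 - 2 = 3)
L(Z, q) = 18 (L(Z, q) = 0 + 3*6 = 0 + 18 = 18)
D(P) = 18/P
D(-550) - s(76) = 18/(-550) - 1*76 = 18*(-1/550) - 76 = -9/275 - 76 = -20909/275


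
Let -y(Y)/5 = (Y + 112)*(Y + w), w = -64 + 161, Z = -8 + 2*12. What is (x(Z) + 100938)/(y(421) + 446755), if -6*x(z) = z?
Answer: -302806/2801145 ≈ -0.10810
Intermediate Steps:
Z = 16 (Z = -8 + 24 = 16)
w = 97
x(z) = -z/6
y(Y) = -5*(97 + Y)*(112 + Y) (y(Y) = -5*(Y + 112)*(Y + 97) = -5*(112 + Y)*(97 + Y) = -5*(97 + Y)*(112 + Y))
(x(Z) + 100938)/(y(421) + 446755) = (-⅙*16 + 100938)/((-54320 - 1045*421 - 5*421²) + 446755) = (-8/3 + 100938)/((-54320 - 439945 - 5*177241) + 446755) = 302806/(3*((-54320 - 439945 - 886205) + 446755)) = 302806/(3*(-1380470 + 446755)) = (302806/3)/(-933715) = (302806/3)*(-1/933715) = -302806/2801145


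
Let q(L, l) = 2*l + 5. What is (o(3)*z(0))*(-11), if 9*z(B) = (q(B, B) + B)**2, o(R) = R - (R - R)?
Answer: -275/3 ≈ -91.667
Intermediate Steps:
o(R) = R (o(R) = R - 1*0 = R + 0 = R)
q(L, l) = 5 + 2*l
z(B) = (5 + 3*B)**2/9 (z(B) = ((5 + 2*B) + B)**2/9 = (5 + 3*B)**2/9)
(o(3)*z(0))*(-11) = (3*((5 + 3*0)**2/9))*(-11) = (3*((5 + 0)**2/9))*(-11) = (3*((1/9)*5**2))*(-11) = (3*((1/9)*25))*(-11) = (3*(25/9))*(-11) = (25/3)*(-11) = -275/3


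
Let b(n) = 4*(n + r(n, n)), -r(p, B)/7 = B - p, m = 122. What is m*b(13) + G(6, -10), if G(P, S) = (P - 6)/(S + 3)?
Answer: 6344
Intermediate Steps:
r(p, B) = -7*B + 7*p (r(p, B) = -7*(B - p) = -7*B + 7*p)
b(n) = 4*n (b(n) = 4*(n + (-7*n + 7*n)) = 4*(n + 0) = 4*n)
G(P, S) = (-6 + P)/(3 + S)
m*b(13) + G(6, -10) = 122*(4*13) + (-6 + 6)/(3 - 10) = 122*52 + 0/(-7) = 6344 - 1/7*0 = 6344 + 0 = 6344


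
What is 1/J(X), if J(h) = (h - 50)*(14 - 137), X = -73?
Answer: 1/15129 ≈ 6.6098e-5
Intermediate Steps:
J(h) = 6150 - 123*h (J(h) = (-50 + h)*(-123) = 6150 - 123*h)
1/J(X) = 1/(6150 - 123*(-73)) = 1/(6150 + 8979) = 1/15129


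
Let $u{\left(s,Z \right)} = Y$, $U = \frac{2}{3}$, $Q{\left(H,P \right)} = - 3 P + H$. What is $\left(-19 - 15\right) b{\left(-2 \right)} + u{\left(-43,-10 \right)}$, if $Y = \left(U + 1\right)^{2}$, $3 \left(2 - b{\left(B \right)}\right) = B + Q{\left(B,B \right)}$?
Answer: $- \frac{383}{9} \approx -42.556$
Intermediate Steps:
$Q{\left(H,P \right)} = H - 3 P$
$U = \frac{2}{3}$ ($U = 2 \cdot \frac{1}{3} = \frac{2}{3} \approx 0.66667$)
$b{\left(B \right)} = 2 + \frac{B}{3}$ ($b{\left(B \right)} = 2 - \frac{B + \left(B - 3 B\right)}{3} = 2 - \frac{B - 2 B}{3} = 2 - \frac{\left(-1\right) B}{3} = 2 + \frac{B}{3}$)
$Y = \frac{25}{9}$ ($Y = \left(\frac{2}{3} + 1\right)^{2} = \left(\frac{5}{3}\right)^{2} = \frac{25}{9} \approx 2.7778$)
$u{\left(s,Z \right)} = \frac{25}{9}$
$\left(-19 - 15\right) b{\left(-2 \right)} + u{\left(-43,-10 \right)} = \left(-19 - 15\right) \left(2 + \frac{1}{3} \left(-2\right)\right) + \frac{25}{9} = - 34 \left(2 - \frac{2}{3}\right) + \frac{25}{9} = \left(-34\right) \frac{4}{3} + \frac{25}{9} = - \frac{136}{3} + \frac{25}{9} = - \frac{383}{9}$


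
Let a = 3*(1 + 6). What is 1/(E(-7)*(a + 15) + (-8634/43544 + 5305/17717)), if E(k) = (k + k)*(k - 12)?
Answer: 385734524/3693832817995 ≈ 0.00010443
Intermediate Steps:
E(k) = 2*k*(-12 + k) (E(k) = (2*k)*(-12 + k) = 2*k*(-12 + k))
a = 21 (a = 3*7 = 21)
1/(E(-7)*(a + 15) + (-8634/43544 + 5305/17717)) = 1/((2*(-7)*(-12 - 7))*(21 + 15) + (-8634/43544 + 5305/17717)) = 1/((2*(-7)*(-19))*36 + (-8634*1/43544 + 5305*(1/17717))) = 1/(266*36 + (-4317/21772 + 5305/17717)) = 1/(9576 + 39016171/385734524) = 1/(3693832817995/385734524) = 385734524/3693832817995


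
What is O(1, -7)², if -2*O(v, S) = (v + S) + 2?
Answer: 4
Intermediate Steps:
O(v, S) = -1 - S/2 - v/2 (O(v, S) = -((v + S) + 2)/2 = -((S + v) + 2)/2 = -(2 + S + v)/2 = -1 - S/2 - v/2)
O(1, -7)² = (-1 - ½*(-7) - ½*1)² = (-1 + 7/2 - ½)² = 2² = 4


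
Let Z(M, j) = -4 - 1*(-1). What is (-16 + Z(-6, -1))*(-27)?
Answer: 513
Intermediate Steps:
Z(M, j) = -3 (Z(M, j) = -4 + 1 = -3)
(-16 + Z(-6, -1))*(-27) = (-16 - 3)*(-27) = -19*(-27) = 513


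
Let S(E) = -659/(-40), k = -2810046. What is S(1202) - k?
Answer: 112402499/40 ≈ 2.8101e+6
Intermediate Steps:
S(E) = 659/40 (S(E) = -659*(-1/40) = 659/40)
S(1202) - k = 659/40 - 1*(-2810046) = 659/40 + 2810046 = 112402499/40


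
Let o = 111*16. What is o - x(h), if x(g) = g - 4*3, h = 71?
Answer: 1717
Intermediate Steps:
x(g) = -12 + g (x(g) = g - 12 = -12 + g)
o = 1776
o - x(h) = 1776 - (-12 + 71) = 1776 - 1*59 = 1776 - 59 = 1717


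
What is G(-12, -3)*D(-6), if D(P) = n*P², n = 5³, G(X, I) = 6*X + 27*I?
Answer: -688500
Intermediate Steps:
n = 125
D(P) = 125*P²
G(-12, -3)*D(-6) = (6*(-12) + 27*(-3))*(125*(-6)²) = (-72 - 81)*(125*36) = -153*4500 = -688500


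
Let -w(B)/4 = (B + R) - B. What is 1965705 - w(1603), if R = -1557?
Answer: 1959477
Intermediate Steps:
w(B) = 6228 (w(B) = -4*((B - 1557) - B) = -4*((-1557 + B) - B) = -4*(-1557) = 6228)
1965705 - w(1603) = 1965705 - 1*6228 = 1965705 - 6228 = 1959477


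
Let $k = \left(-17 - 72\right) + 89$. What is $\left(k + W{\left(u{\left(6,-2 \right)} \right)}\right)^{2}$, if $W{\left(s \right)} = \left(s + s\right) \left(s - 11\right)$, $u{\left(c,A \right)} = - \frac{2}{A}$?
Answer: $400$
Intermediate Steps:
$k = 0$ ($k = -89 + 89 = 0$)
$W{\left(s \right)} = 2 s \left(-11 + s\right)$
$\left(k + W{\left(u{\left(6,-2 \right)} \right)}\right)^{2} = \left(0 + 2 \left(- \frac{2}{-2}\right) \left(-11 - \frac{2}{-2}\right)\right)^{2} = \left(0 + 2 \left(\left(-2\right) \left(- \frac{1}{2}\right)\right) \left(-11 - -1\right)\right)^{2} = \left(0 + 2 \cdot 1 \left(-11 + 1\right)\right)^{2} = \left(0 + 2 \cdot 1 \left(-10\right)\right)^{2} = \left(0 - 20\right)^{2} = \left(-20\right)^{2} = 400$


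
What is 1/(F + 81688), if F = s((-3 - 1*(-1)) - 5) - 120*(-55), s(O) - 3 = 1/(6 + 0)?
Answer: 6/529747 ≈ 1.1326e-5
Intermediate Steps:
s(O) = 19/6 (s(O) = 3 + 1/(6 + 0) = 3 + 1/6 = 19/6)
F = 39619/6 (F = 19/6 - 120*(-55) = 19/6 + 6600 = 39619/6 ≈ 6603.2)
1/(F + 81688) = 1/(39619/6 + 81688) = 1/(529747/6) = 6/529747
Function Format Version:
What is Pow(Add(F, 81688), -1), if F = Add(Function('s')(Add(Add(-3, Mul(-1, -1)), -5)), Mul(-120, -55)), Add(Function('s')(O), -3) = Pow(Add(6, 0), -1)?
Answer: Rational(6, 529747) ≈ 1.1326e-5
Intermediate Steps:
Function('s')(O) = Rational(19, 6) (Function('s')(O) = Add(3, Pow(Add(6, 0), -1)) = Add(3, Pow(6, -1)) = Add(3, Rational(1, 6)) = Rational(19, 6))
F = Rational(39619, 6) (F = Add(Rational(19, 6), Mul(-120, -55)) = Add(Rational(19, 6), 6600) = Rational(39619, 6) ≈ 6603.2)
Pow(Add(F, 81688), -1) = Pow(Add(Rational(39619, 6), 81688), -1) = Pow(Rational(529747, 6), -1) = Rational(6, 529747)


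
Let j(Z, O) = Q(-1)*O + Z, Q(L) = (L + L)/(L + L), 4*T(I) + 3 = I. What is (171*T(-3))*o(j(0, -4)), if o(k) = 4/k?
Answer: 513/2 ≈ 256.50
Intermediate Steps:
T(I) = -¾ + I/4
Q(L) = 1 (Q(L) = (2*L)/((2*L)) = (2*L)*(1/(2*L)) = 1)
j(Z, O) = O + Z (j(Z, O) = 1*O + Z = O + Z)
(171*T(-3))*o(j(0, -4)) = (171*(-¾ + (¼)*(-3)))*(4/(-4 + 0)) = (171*(-¾ - ¾))*(4/(-4)) = (171*(-3/2))*(4*(-¼)) = -513/2*(-1) = 513/2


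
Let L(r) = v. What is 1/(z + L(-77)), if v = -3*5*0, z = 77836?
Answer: 1/77836 ≈ 1.2848e-5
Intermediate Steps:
v = 0 (v = -15*0 = 0)
L(r) = 0
1/(z + L(-77)) = 1/(77836 + 0) = 1/77836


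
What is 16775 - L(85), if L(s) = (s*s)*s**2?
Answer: -52183850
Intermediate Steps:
L(s) = s**4 (L(s) = s**2*s**2 = s**4)
16775 - L(85) = 16775 - 1*85**4 = 16775 - 1*52200625 = 16775 - 52200625 = -52183850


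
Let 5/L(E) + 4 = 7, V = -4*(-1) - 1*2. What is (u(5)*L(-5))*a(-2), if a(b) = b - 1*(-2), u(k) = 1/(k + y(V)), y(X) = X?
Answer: 0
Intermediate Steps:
V = 2 (V = 4 - 2 = 2)
L(E) = 5/3 (L(E) = 5/(-4 + 7) = 5/3)
u(k) = 1/(2 + k) (u(k) = 1/(k + 2) = 1/(2 + k))
a(b) = 2 + b (a(b) = b + 2 = 2 + b)
(u(5)*L(-5))*a(-2) = ((5/3)/(2 + 5))*(2 - 2) = ((5/3)/7)*0 = ((⅐)*(5/3))*0 = (5/21)*0 = 0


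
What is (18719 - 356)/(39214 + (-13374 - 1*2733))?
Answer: 18363/23107 ≈ 0.79469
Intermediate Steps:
(18719 - 356)/(39214 + (-13374 - 1*2733)) = 18363/(39214 + (-13374 - 2733)) = 18363/(39214 - 16107) = 18363/23107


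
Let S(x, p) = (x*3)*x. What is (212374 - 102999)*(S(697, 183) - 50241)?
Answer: 153910968750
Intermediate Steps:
S(x, p) = 3*x**2 (S(x, p) = (3*x)*x = 3*x**2)
(212374 - 102999)*(S(697, 183) - 50241) = (212374 - 102999)*(3*697**2 - 50241) = 109375*(3*485809 - 50241) = 109375*(1457427 - 50241) = 109375*1407186 = 153910968750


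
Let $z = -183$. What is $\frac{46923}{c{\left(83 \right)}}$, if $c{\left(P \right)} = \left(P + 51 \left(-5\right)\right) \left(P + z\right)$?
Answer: $\frac{46923}{17200} \approx 2.7281$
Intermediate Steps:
$c{\left(P \right)} = \left(-255 + P\right) \left(-183 + P\right)$ ($c{\left(P \right)} = \left(P + 51 \left(-5\right)\right) \left(P - 183\right) = \left(P - 255\right) \left(-183 + P\right) = \left(-255 + P\right) \left(-183 + P\right)$)
$\frac{46923}{c{\left(83 \right)}} = \frac{46923}{46665 + 83^{2} - 36354} = \frac{46923}{46665 + 6889 - 36354} = \frac{46923}{17200}$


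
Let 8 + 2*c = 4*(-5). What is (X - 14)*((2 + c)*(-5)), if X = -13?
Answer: -1620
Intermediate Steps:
c = -14 (c = -4 + (4*(-5))/2 = -4 + (1/2)*(-20) = -4 - 10 = -14)
(X - 14)*((2 + c)*(-5)) = (-13 - 14)*((2 - 14)*(-5)) = -(-324)*(-5) = -27*60 = -1620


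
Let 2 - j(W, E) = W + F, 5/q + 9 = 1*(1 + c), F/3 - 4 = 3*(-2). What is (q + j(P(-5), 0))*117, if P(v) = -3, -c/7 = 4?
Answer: 5083/4 ≈ 1270.8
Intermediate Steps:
c = -28 (c = -7*4 = -28)
F = -6 (F = 12 + 3*(3*(-2)) = 12 + 3*(-6) = 12 - 18 = -6)
q = -5/36 (q = 5/(-9 + 1*(1 - 28)) = 5/(-9 + 1*(-27)) = 5/(-9 - 27) = 5/(-36) = 5*(-1/36) = -5/36 ≈ -0.13889)
j(W, E) = 8 - W (j(W, E) = 2 - (W - 6) = 2 - (-6 + W) = 2 + (6 - W) = 8 - W)
(q + j(P(-5), 0))*117 = (-5/36 + (8 - 1*(-3)))*117 = (-5/36 + (8 + 3))*117 = (-5/36 + 11)*117 = (391/36)*117 = 5083/4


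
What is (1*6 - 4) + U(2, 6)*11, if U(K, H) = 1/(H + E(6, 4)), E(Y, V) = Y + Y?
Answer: 47/18 ≈ 2.6111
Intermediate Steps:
E(Y, V) = 2*Y
U(K, H) = 1/(12 + H) (U(K, H) = 1/(H + 2*6) = 1/(H + 12) = 1/(12 + H))
(1*6 - 4) + U(2, 6)*11 = (1*6 - 4) + 11/(12 + 6) = (6 - 4) + 11/18 = 2 + (1/18)*11 = 2 + 11/18 = 47/18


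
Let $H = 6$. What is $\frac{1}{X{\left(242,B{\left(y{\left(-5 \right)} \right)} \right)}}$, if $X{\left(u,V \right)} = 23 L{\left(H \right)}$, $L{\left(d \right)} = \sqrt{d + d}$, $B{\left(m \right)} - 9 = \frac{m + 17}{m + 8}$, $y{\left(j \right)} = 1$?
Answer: $\frac{\sqrt{3}}{138} \approx 0.012551$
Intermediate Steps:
$B{\left(m \right)} = 9 + \frac{17 + m}{8 + m}$ ($B{\left(m \right)} = 9 + \frac{m + 17}{m + 8} = 9 + \frac{17 + m}{8 + m}$)
$L{\left(d \right)} = \sqrt{2} \sqrt{d}$ ($L{\left(d \right)} = \sqrt{2 d} = \sqrt{2} \sqrt{d}$)
$X{\left(u,V \right)} = 46 \sqrt{3}$ ($X{\left(u,V \right)} = 23 \sqrt{2} \sqrt{6} = 23 \cdot 2 \sqrt{3} = 46 \sqrt{3}$)
$\frac{1}{X{\left(242,B{\left(y{\left(-5 \right)} \right)} \right)}} = \frac{1}{46 \sqrt{3}} = \frac{\sqrt{3}}{138}$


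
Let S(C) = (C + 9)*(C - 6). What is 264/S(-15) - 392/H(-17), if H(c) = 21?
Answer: -116/7 ≈ -16.571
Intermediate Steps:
S(C) = (-6 + C)*(9 + C) (S(C) = (9 + C)*(-6 + C) = (-6 + C)*(9 + C))
264/S(-15) - 392/H(-17) = 264/(-54 + (-15)**2 + 3*(-15)) - 392/21 = 264/(-54 + 225 - 45) - 392*1/21 = 264/126 - 56/3 = 264*(1/126) - 56/3 = 44/21 - 56/3 = -116/7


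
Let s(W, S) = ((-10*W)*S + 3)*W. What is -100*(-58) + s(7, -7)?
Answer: 9251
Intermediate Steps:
s(W, S) = W*(3 - 10*S*W) (s(W, S) = (-10*S*W + 3)*W = (3 - 10*S*W)*W = W*(3 - 10*S*W))
-100*(-58) + s(7, -7) = -100*(-58) + 7*(3 - 10*(-7)*7) = 5800 + 7*(3 + 490) = 5800 + 7*493 = 5800 + 3451 = 9251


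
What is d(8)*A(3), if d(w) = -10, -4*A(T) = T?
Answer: 15/2 ≈ 7.5000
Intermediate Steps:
A(T) = -T/4
d(8)*A(3) = -(-5)*3/2 = -10*(-3/4) = 15/2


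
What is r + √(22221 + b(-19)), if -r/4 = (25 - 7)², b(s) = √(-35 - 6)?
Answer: -1296 + √(22221 + I*√41) ≈ -1146.9 + 0.021477*I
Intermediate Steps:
b(s) = I*√41 (b(s) = √(-41) = I*√41)
r = -1296 (r = -4*(25 - 7)² = -4*18² = -4*324 = -1296)
r + √(22221 + b(-19)) = -1296 + √(22221 + I*√41)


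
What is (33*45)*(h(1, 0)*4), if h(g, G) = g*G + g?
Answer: 5940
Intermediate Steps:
h(g, G) = g + G*g (h(g, G) = G*g + g = g + G*g)
(33*45)*(h(1, 0)*4) = (33*45)*((1*(1 + 0))*4) = 1485*((1*1)*4) = 1485*(1*4) = 1485*4 = 5940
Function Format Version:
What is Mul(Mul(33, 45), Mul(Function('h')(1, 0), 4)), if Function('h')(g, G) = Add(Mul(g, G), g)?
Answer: 5940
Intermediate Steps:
Function('h')(g, G) = Add(g, Mul(G, g)) (Function('h')(g, G) = Add(Mul(G, g), g) = Add(g, Mul(G, g)))
Mul(Mul(33, 45), Mul(Function('h')(1, 0), 4)) = Mul(Mul(33, 45), Mul(Mul(1, Add(1, 0)), 4)) = Mul(1485, Mul(Mul(1, 1), 4)) = Mul(1485, Mul(1, 4)) = Mul(1485, 4) = 5940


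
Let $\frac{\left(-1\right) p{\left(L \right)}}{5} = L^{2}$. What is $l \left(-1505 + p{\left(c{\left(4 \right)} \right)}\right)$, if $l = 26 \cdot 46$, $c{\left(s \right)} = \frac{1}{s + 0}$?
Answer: $- \frac{7201415}{4} \approx -1.8004 \cdot 10^{6}$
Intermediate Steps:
$c{\left(s \right)} = \frac{1}{s}$
$l = 1196$
$p{\left(L \right)} = - 5 L^{2}$
$l \left(-1505 + p{\left(c{\left(4 \right)} \right)}\right) = 1196 \left(-1505 - 5 \left(\frac{1}{4}\right)^{2}\right) = 1196 \left(-1505 - \frac{5}{16}\right) = 1196 \left(- \frac{24085}{16}\right) = - \frac{7201415}{4}$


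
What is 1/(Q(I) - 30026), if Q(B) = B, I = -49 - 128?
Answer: -1/30203 ≈ -3.3109e-5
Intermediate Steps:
I = -177
1/(Q(I) - 30026) = 1/(-177 - 30026) = 1/(-30203) = -1/30203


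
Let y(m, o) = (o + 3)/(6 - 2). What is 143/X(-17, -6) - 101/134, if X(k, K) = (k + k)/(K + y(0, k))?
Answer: 178605/4556 ≈ 39.202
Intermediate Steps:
y(m, o) = ¾ + o/4 (y(m, o) = (3 + o)/4 = (3 + o)*(¼) = ¾ + o/4)
X(k, K) = 2*k/(¾ + K + k/4) (X(k, K) = (k + k)/(K + (¾ + k/4)) = (2*k)/(¾ + K + k/4) = 2*k/(¾ + K + k/4))
143/X(-17, -6) - 101/134 = 143/((8*(-17)/(3 - 17 + 4*(-6)))) - 101/134 = 143/((8*(-17)/(3 - 17 - 24))) - 101*1/134 = 143/((8*(-17)/(-38))) - 101/134 = 143/((8*(-17)*(-1/38))) - 101/134 = 143/(68/19) - 101/134 = 143*(19/68) - 101/134 = 2717/68 - 101/134 = 178605/4556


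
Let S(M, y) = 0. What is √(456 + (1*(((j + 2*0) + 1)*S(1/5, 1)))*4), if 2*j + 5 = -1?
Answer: 2*√114 ≈ 21.354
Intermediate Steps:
j = -3 (j = -5/2 + (½)*(-1) = -5/2 - ½ = -3)
√(456 + (1*(((j + 2*0) + 1)*S(1/5, 1)))*4) = √(456 + (1*(((-3 + 2*0) + 1)*0))*4) = √(456 + (1*(((-3 + 0) + 1)*0))*4) = √(456 + (1*((-3 + 1)*0))*4) = √(456 + (1*(-2*0))*4) = √(456 + (1*0)*4) = √(456 + 0*4) = √(456 + 0) = √456 = 2*√114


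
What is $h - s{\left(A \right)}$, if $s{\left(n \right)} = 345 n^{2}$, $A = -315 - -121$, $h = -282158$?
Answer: $-13266578$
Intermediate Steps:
$A = -194$ ($A = -315 + 121 = -194$)
$h - s{\left(A \right)} = -282158 - 345 \left(-194\right)^{2} = -282158 - 345 \cdot 37636 = -282158 - 12984420 = -13266578$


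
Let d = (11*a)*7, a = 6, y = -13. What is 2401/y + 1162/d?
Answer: -78154/429 ≈ -182.18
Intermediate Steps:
d = 462 (d = (11*6)*7 = 66*7 = 462)
2401/y + 1162/d = 2401/(-13) + 1162/462 = 2401*(-1/13) + 1162*(1/462) = -2401/13 + 83/33 = -78154/429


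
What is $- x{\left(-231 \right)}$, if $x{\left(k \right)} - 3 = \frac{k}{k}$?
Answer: $-4$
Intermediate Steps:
$x{\left(k \right)} = 4$ ($x{\left(k \right)} = 3 + \frac{k}{k} = 3 + 1 = 4$)
$- x{\left(-231 \right)} = \left(-1\right) 4 = -4$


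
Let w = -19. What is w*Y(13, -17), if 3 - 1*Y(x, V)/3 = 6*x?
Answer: 4275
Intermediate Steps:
Y(x, V) = 9 - 18*x
w*Y(13, -17) = -19*(9 - 18*13) = -19*(9 - 234) = -19*(-225) = 4275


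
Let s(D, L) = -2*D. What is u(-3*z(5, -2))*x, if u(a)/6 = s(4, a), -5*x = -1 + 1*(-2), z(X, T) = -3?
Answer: -144/5 ≈ -28.800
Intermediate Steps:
x = 3/5 (x = -(-1 + 1*(-2))/5 = -(-1 - 2)/5 = -1/5*(-3) = 3/5 ≈ 0.60000)
u(a) = -48 (u(a) = 6*(-2*4) = 6*(-8) = -48)
u(-3*z(5, -2))*x = -48*3/5 = -144/5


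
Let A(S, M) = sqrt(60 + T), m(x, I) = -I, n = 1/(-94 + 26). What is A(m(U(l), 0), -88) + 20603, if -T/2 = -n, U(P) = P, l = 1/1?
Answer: 20603 + sqrt(69326)/34 ≈ 20611.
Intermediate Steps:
n = -1/68 (n = 1/(-68) = -1/68 ≈ -0.014706)
l = 1
T = -1/34 (T = -(-2)*(-1)/68 = -2*1/68 = -1/34 ≈ -0.029412)
A(S, M) = sqrt(69326)/34 (A(S, M) = sqrt(60 - 1/34) = sqrt(2039/34) = sqrt(69326)/34)
A(m(U(l), 0), -88) + 20603 = sqrt(69326)/34 + 20603 = 20603 + sqrt(69326)/34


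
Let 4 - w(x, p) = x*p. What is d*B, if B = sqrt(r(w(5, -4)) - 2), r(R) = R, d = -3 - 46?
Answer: -49*sqrt(22) ≈ -229.83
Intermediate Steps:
w(x, p) = 4 - p*x (w(x, p) = 4 - x*p = 4 - p*x)
d = -49
B = sqrt(22) (B = sqrt((4 - 1*(-4)*5) - 2) = sqrt((4 + 20) - 2) = sqrt(24 - 2) = sqrt(22) ≈ 4.6904)
d*B = -49*sqrt(22)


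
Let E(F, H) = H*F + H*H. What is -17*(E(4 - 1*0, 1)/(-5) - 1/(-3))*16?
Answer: 544/3 ≈ 181.33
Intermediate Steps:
E(F, H) = H**2 + F*H (E(F, H) = F*H + H**2 = H**2 + F*H)
-17*(E(4 - 1*0, 1)/(-5) - 1/(-3))*16 = -17*((1*((4 - 1*0) + 1))/(-5) - 1/(-3))*16 = -17*((1*((4 + 0) + 1))*(-1/5) - 1*(-1/3))*16 = -17*((1*(4 + 1))*(-1/5) + 1/3)*16 = -17*((1*5)*(-1/5) + 1/3)*16 = -17*(5*(-1/5) + 1/3)*16 = -17*(-1 + 1/3)*16 = -17*(-2/3)*16 = (34/3)*16 = 544/3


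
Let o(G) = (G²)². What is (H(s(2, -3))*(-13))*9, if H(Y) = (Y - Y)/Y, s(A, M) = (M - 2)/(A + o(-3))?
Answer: 0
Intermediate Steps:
o(G) = G⁴
s(A, M) = (-2 + M)/(81 + A) (s(A, M) = (M - 2)/(A + (-3)⁴) = (-2 + M)/(A + 81) = (-2 + M)/(81 + A))
H(Y) = 0 (H(Y) = 0/Y = 0)
(H(s(2, -3))*(-13))*9 = (0*(-13))*9 = 0*9 = 0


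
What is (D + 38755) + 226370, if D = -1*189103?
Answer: 76022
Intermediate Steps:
D = -189103
(D + 38755) + 226370 = (-189103 + 38755) + 226370 = -150348 + 226370 = 76022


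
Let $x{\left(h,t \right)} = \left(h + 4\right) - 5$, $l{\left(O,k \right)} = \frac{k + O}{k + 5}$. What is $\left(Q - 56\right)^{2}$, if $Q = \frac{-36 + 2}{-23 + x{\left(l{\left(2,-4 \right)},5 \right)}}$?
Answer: $\frac{505521}{169} \approx 2991.3$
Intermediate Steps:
$l{\left(O,k \right)} = \frac{O + k}{5 + k}$
$x{\left(h,t \right)} = -1 + h$ ($x{\left(h,t \right)} = \left(4 + h\right) - 5 = -1 + h$)
$Q = \frac{17}{13}$ ($Q = \frac{-36 + 2}{-23 + \left(-1 + \frac{2 - 4}{5 - 4}\right)} = - \frac{34}{-23 + \left(-1 + 1^{-1} \left(-2\right)\right)} = - \frac{34}{-23 + \left(-1 + 1 \left(-2\right)\right)} = - \frac{34}{-23 - 3} = - \frac{34}{-26} = \left(-34\right) \left(- \frac{1}{26}\right) = \frac{17}{13} \approx 1.3077$)
$\left(Q - 56\right)^{2} = \left(\frac{17}{13} - 56\right)^{2} = \left(- \frac{711}{13}\right)^{2} = \frac{505521}{169}$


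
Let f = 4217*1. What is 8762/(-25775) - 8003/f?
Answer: -243226679/108693175 ≈ -2.2377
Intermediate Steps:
f = 4217
8762/(-25775) - 8003/f = 8762/(-25775) - 8003/4217 = 8762*(-1/25775) - 8003*1/4217 = -8762/25775 - 8003/4217 = -243226679/108693175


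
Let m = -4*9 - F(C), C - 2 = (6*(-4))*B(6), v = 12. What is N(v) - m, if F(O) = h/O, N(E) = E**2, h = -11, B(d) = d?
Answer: 25571/142 ≈ 180.08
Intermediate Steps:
C = -142 (C = 2 + (6*(-4))*6 = 2 - 24*6 = 2 - 144 = -142)
F(O) = -11/O
m = -5123/142 (m = -4*9 - (-11)/(-142) = -36 - (-11)*(-1)/142 = -36 - 1*11/142 = -36 - 11/142 = -5123/142 ≈ -36.077)
N(v) - m = 12**2 - 1*(-5123/142) = 144 + 5123/142 = 25571/142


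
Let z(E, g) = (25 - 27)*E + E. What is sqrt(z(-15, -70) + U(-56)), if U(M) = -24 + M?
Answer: I*sqrt(65) ≈ 8.0623*I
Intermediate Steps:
z(E, g) = -E (z(E, g) = -2*E + E = -E)
sqrt(z(-15, -70) + U(-56)) = sqrt(-1*(-15) + (-24 - 56)) = sqrt(15 - 80) = sqrt(-65) = I*sqrt(65)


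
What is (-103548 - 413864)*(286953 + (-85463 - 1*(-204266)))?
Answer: -209943023472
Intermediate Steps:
(-103548 - 413864)*(286953 + (-85463 - 1*(-204266))) = -517412*(286953 + (-85463 + 204266)) = -517412*(286953 + 118803) = -517412*405756 = -209943023472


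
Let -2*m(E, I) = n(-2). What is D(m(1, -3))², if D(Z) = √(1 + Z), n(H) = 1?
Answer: ½ ≈ 0.50000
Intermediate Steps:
m(E, I) = -½ (m(E, I) = -½*1 = -½)
D(m(1, -3))² = (√(1 - ½))² = (√(½))² = (√2/2)² = ½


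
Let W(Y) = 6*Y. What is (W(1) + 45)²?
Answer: 2601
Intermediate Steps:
(W(1) + 45)² = (6*1 + 45)² = (6 + 45)² = 51² = 2601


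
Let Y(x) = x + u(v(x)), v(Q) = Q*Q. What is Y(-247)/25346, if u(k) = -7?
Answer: -127/12673 ≈ -0.010021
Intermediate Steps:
v(Q) = Q**2
Y(x) = -7 + x (Y(x) = x - 7 = -7 + x)
Y(-247)/25346 = (-7 - 247)/25346 = -254*1/25346 = -127/12673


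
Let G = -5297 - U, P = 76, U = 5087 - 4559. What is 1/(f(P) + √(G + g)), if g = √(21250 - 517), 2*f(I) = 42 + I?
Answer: 1/(59 + I*√(5825 - √20733)) ≈ 0.0064396 - 0.0082266*I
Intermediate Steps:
U = 528
G = -5825 (G = -5297 - 1*528 = -5297 - 528 = -5825)
f(I) = 21 + I/2 (f(I) = (42 + I)/2 = 21 + I/2)
g = √20733 ≈ 143.99
1/(f(P) + √(G + g)) = 1/((21 + (½)*76) + √(-5825 + √20733)) = 1/((21 + 38) + √(-5825 + √20733)) = 1/(59 + √(-5825 + √20733))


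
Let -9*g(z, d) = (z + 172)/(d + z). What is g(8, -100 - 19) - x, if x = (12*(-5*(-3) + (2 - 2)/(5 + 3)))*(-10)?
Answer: 199820/111 ≈ 1800.2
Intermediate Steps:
g(z, d) = -(172 + z)/(9*(d + z)) (g(z, d) = -(z + 172)/(9*(d + z)) = -(172 + z)/(9*(d + z)))
x = -1800 (x = (12*(15 + 0/8))*(-10) = (12*(15 + 0*(⅛)))*(-10) = (12*(15 + 0))*(-10) = (12*15)*(-10) = 180*(-10) = -1800)
g(8, -100 - 19) - x = (-172 - 1*8)/(9*((-100 - 19) + 8)) - 1*(-1800) = (-172 - 8)/(9*(-119 + 8)) + 1800 = (⅑)*(-180)/(-111) + 1800 = (⅑)*(-1/111)*(-180) + 1800 = 20/111 + 1800 = 199820/111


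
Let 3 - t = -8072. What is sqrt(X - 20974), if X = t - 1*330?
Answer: I*sqrt(13229) ≈ 115.02*I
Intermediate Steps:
t = 8075 (t = 3 - 1*(-8072) = 3 + 8072 = 8075)
X = 7745 (X = 8075 - 1*330 = 8075 - 330 = 7745)
sqrt(X - 20974) = sqrt(7745 - 20974) = sqrt(-13229) = I*sqrt(13229)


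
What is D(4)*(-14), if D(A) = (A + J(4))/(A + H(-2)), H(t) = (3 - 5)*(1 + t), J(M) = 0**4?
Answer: -28/3 ≈ -9.3333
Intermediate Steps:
J(M) = 0
H(t) = -2 - 2*t (H(t) = -2*(1 + t) = -2 - 2*t)
D(A) = A/(2 + A) (D(A) = (A + 0)/(A + (-2 - 2*(-2))) = A/(A + (-2 + 4)) = A/(A + 2) = A/(2 + A))
D(4)*(-14) = (4/(2 + 4))*(-14) = (4/6)*(-14) = (4*(1/6))*(-14) = (2/3)*(-14) = -28/3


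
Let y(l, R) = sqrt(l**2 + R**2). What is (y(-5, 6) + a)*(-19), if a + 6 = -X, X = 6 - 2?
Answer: 190 - 19*sqrt(61) ≈ 41.605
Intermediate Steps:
y(l, R) = sqrt(R**2 + l**2)
X = 4
a = -10 (a = -6 - 1*4 = -6 - 4 = -10)
(y(-5, 6) + a)*(-19) = (sqrt(6**2 + (-5)**2) - 10)*(-19) = (sqrt(36 + 25) - 10)*(-19) = (sqrt(61) - 10)*(-19) = (-10 + sqrt(61))*(-19) = 190 - 19*sqrt(61)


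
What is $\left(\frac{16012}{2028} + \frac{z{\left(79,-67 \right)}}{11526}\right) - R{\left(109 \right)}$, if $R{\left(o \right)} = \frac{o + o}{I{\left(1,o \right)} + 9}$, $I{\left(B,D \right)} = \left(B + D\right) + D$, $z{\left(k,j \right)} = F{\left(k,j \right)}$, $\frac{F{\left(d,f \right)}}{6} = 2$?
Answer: $\frac{256862785}{37009986} \approx 6.9404$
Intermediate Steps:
$F{\left(d,f \right)} = 12$ ($F{\left(d,f \right)} = 6 \cdot 2 = 12$)
$z{\left(k,j \right)} = 12$
$I{\left(B,D \right)} = B + 2 D$
$R{\left(o \right)} = \frac{2 o}{10 + 2 o}$ ($R{\left(o \right)} = \frac{o + o}{\left(1 + 2 o\right) + 9} = \frac{2 o}{10 + 2 o}$)
$\left(\frac{16012}{2028} + \frac{z{\left(79,-67 \right)}}{11526}\right) - R{\left(109 \right)} = \left(\frac{16012}{2028} + \frac{12}{11526}\right) - \frac{109}{5 + 109} = \left(16012 \cdot \frac{1}{2028} + 12 \cdot \frac{1}{11526}\right) - \frac{109}{114} = \left(\frac{4003}{507} + \frac{2}{1921}\right) - 109 \cdot \frac{1}{114} = \frac{7690777}{973947} - \frac{109}{114} = \frac{256862785}{37009986}$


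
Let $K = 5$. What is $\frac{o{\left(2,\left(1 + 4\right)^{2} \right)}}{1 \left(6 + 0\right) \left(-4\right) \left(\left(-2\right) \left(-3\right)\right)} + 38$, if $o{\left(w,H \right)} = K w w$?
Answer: $\frac{1363}{36} \approx 37.861$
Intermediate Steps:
$o{\left(w,H \right)} = 5 w^{2}$ ($o{\left(w,H \right)} = 5 w w = 5 w^{2}$)
$\frac{o{\left(2,\left(1 + 4\right)^{2} \right)}}{1 \left(6 + 0\right) \left(-4\right) \left(\left(-2\right) \left(-3\right)\right)} + 38 = \frac{5 \cdot 2^{2}}{1 \left(6 + 0\right) \left(-4\right) \left(\left(-2\right) \left(-3\right)\right)} + 38 = \frac{5 \cdot 4}{1 \cdot 6 \left(-4\right) 6} + 38 = \frac{1}{1 \left(-24\right) 6} \cdot 20 + 38 = \frac{1}{\left(-24\right) 6} \cdot 20 + 38 = \frac{1}{-144} \cdot 20 + 38 = \left(- \frac{1}{144}\right) 20 + 38 = - \frac{5}{36} + 38 = \frac{1363}{36}$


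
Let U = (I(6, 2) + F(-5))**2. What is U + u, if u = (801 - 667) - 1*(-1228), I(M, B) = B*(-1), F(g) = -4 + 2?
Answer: 1378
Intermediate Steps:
F(g) = -2
I(M, B) = -B
u = 1362 (u = 134 + 1228 = 1362)
U = 16 (U = (-1*2 - 2)**2 = (-2 - 2)**2 = (-4)**2 = 16)
U + u = 16 + 1362 = 1378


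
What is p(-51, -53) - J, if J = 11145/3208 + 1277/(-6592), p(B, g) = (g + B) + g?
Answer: -423683947/2643392 ≈ -160.28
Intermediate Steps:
p(B, g) = B + 2*g (p(B, g) = (B + g) + g = B + 2*g)
J = 8671403/2643392 (J = 11145*(1/3208) + 1277*(-1/6592) = 11145/3208 - 1277/6592 = 8671403/2643392 ≈ 3.2804)
p(-51, -53) - J = (-51 + 2*(-53)) - 1*8671403/2643392 = (-51 - 106) - 8671403/2643392 = -157 - 8671403/2643392 = -423683947/2643392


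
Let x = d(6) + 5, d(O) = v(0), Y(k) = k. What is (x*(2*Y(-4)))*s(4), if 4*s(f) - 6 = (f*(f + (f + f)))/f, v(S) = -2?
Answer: -108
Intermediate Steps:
s(f) = 3/2 + 3*f/4 (s(f) = 3/2 + ((f*(f + (f + f)))/f)/4 = 3/2 + ((f*(f + 2*f))/f)/4 = 3/2 + ((f*(3*f))/f)/4 = 3/2 + ((3*f²)/f)/4 = 3/2 + (3*f)/4 = 3/2 + 3*f/4)
d(O) = -2
x = 3 (x = -2 + 5 = 3)
(x*(2*Y(-4)))*s(4) = (3*(2*(-4)))*(3/2 + (¾)*4) = (3*(-8))*(3/2 + 3) = -24*9/2 = -108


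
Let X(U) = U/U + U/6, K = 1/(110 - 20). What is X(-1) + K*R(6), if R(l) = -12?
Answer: 7/10 ≈ 0.70000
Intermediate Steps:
K = 1/90 ≈ 0.011111
X(U) = 1 + U/6 (X(U) = 1 + U*(⅙) = 1 + U/6)
X(-1) + K*R(6) = (1 + (⅙)*(-1)) + (1/90)*(-12) = (1 - ⅙) - 2/15 = ⅚ - 2/15 = 7/10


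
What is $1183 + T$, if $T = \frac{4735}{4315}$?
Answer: $\frac{1021876}{863} \approx 1184.1$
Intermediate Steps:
$T = \frac{947}{863}$ ($T = 4735 \cdot \frac{1}{4315} = \frac{947}{863} \approx 1.0973$)
$1183 + T = 1183 + \frac{947}{863} = \frac{1021876}{863}$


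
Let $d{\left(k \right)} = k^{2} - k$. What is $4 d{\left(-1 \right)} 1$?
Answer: $8$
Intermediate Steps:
$4 d{\left(-1 \right)} 1 = 4 \left(- (-1 - 1)\right) 1 = 4 \left(\left(-1\right) \left(-2\right)\right) 1 = 4 \cdot 2 \cdot 1 = 8 \cdot 1 = 8$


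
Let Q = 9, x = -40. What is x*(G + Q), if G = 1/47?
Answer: -16960/47 ≈ -360.85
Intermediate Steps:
G = 1/47 ≈ 0.021277
x*(G + Q) = -40*(1/47 + 9) = -40*424/47 = -16960/47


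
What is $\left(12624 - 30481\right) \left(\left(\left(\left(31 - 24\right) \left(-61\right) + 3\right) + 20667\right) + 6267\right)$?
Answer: $-473389070$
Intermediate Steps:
$\left(12624 - 30481\right) \left(\left(\left(\left(31 - 24\right) \left(-61\right) + 3\right) + 20667\right) + 6267\right) = - 17857 \left(\left(\left(\left(31 - 24\right) \left(-61\right) + 3\right) + 20667\right) + 6267\right) = - 17857 \left(\left(\left(7 \left(-61\right) + 3\right) + 20667\right) + 6267\right) = - 17857 \left(\left(\left(-427 + 3\right) + 20667\right) + 6267\right) = - 17857 \left(\left(-424 + 20667\right) + 6267\right) = - 17857 \left(20243 + 6267\right) = \left(-17857\right) 26510 = -473389070$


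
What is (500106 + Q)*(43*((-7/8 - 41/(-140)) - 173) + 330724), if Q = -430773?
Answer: 6275523338403/280 ≈ 2.2413e+10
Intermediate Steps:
(500106 + Q)*(43*((-7/8 - 41/(-140)) - 173) + 330724) = (500106 - 430773)*(43*((-7/8 - 41/(-140)) - 173) + 330724) = 69333*(43*((-7*⅛ - 41*(-1/140)) - 173) + 330724) = 69333*(43*((-7/8 + 41/140) - 173) + 330724) = 69333*(43*(-163/280 - 173) + 330724) = 69333*(43*(-48603/280) + 330724) = 69333*(-2089929/280 + 330724) = 69333*(90512791/280) = 6275523338403/280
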